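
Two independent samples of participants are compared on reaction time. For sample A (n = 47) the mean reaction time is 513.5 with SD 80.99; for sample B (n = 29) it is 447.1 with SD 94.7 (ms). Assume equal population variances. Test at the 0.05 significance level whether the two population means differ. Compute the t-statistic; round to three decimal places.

Let group 1 = sample A, group 2 = sample B. H0: μ_1 = μ_2; H1: μ_1 ≠ μ_2 (two-sample pooled-variance t-test, two-sided).
s_p² = [(47−1)·80.99² + (29−1)·94.7²]/(47+29−2) = 7470.78
t = (513.5 − 447.1)/√[7470.78·(1/47 + 1/29)] = 3.253
df = n₁ + n₂ − 2 = 74
Two-sided p-value ≈ 0.002
Since p ≈ 0.002 < α = 0.05, reject H0; the evidence is statistically significant.

3.253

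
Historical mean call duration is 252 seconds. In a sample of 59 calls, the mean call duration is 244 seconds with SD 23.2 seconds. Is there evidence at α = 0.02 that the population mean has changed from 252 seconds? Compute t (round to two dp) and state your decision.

H0: μ = 252; H1: μ ≠ 252 (one-sample t-test, two-sided).
t = (x̄ − μ₀)/(s/√n) = (244 − 252)/(23.2/√59) = -2.65
df = n − 1 = 58
Two-sided p-value ≈ 0.0104
Since p ≈ 0.0104 < α = 0.02, reject H0; the evidence is statistically significant.

t = -2.65; reject H0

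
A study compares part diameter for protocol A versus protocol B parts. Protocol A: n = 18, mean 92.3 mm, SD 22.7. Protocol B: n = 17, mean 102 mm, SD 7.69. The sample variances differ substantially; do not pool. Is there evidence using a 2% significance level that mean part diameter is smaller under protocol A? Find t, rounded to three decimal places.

Let group 1 = protocol A, group 2 = protocol B. H0: μ_1 = μ_2; H1: μ_1 < μ_2 (Welch's two-sample t-test, left-tailed).
t = (x̄_1 − x̄_2)/√(s_1²/n_1 + s_2²/n_2) = (92.3 − 102)/√(22.7²/18 + 7.69²/17) = -1.712
Welch–Satterthwaite df ≈ 21.05
p-value = P(T ≤ -1.712) ≈ 0.0508
Since p ≈ 0.0508 > α = 0.02, fail to reject H0; the data do not provide sufficient evidence against H0.

-1.712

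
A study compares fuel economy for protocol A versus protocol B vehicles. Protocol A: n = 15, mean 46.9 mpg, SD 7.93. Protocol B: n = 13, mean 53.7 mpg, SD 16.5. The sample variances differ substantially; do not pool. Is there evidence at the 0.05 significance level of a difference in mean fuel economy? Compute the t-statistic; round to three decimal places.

Let group 1 = protocol A, group 2 = protocol B. H0: μ_1 = μ_2; H1: μ_1 ≠ μ_2 (Welch's two-sample t-test, two-sided).
t = (x̄_1 − x̄_2)/√(s_1²/n_1 + s_2²/n_2) = (46.9 − 53.7)/√(7.93²/15 + 16.5²/13) = -1.356
Welch–Satterthwaite df ≈ 16.71
Two-sided p-value ≈ 0.193
Since p ≈ 0.193 > α = 0.05, fail to reject H0; the data do not provide sufficient evidence against H0.

-1.356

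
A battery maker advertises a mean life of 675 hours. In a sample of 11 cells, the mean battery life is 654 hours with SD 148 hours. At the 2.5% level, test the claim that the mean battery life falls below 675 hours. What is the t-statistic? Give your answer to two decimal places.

-0.47

H0: μ = 675; H1: μ < 675 (one-sample t-test, left-tailed).
t = (x̄ − μ₀)/(s/√n) = (654 − 675)/(148/√11) = -0.47
df = n − 1 = 10
p-value = P(T ≤ -0.47) ≈ 0.324
Since p ≈ 0.324 > α = 0.025, fail to reject H0; the data do not provide sufficient evidence against H0.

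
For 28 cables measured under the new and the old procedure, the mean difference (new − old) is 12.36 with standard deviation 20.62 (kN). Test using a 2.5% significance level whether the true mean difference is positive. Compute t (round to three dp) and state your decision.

H0: μ_d = 0; H1: μ_d > 0 (paired t-test on the differences, right-tailed).
t = d̄/(s_d/√n) = 12.36/(20.62/√28) = 3.172
df = n − 1 = 27
p-value = P(T ≥ 3.172) ≈ 0.002
Since p ≈ 0.002 < α = 0.025, reject H0; the evidence is statistically significant.

t = 3.172; reject H0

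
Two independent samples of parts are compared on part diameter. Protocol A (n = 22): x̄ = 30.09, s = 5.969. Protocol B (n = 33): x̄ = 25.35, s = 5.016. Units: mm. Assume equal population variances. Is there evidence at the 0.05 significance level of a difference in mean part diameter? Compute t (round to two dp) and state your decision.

Let group 1 = protocol A, group 2 = protocol B. H0: μ_1 = μ_2; H1: μ_1 ≠ μ_2 (two-sample pooled-variance t-test, two-sided).
s_p² = [(22−1)·5.969² + (33−1)·5.016²]/(22+33−2) = 29.3082
t = (30.09 − 25.35)/√[29.3082·(1/22 + 1/33)] = 3.18
df = n₁ + n₂ − 2 = 53
Two-sided p-value ≈ 0.002
Since p ≈ 0.002 < α = 0.05, reject H0; the data support H1.

t = 3.18; reject H0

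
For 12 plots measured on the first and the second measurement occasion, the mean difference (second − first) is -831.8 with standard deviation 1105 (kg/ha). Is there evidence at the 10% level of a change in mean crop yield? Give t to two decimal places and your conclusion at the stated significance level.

H0: μ_d = 0; H1: μ_d ≠ 0 (paired t-test on the differences, two-sided).
t = d̄/(s_d/√n) = -831.8/(1105/√12) = -2.61
df = n − 1 = 11
Two-sided p-value ≈ 0.024
Since p ≈ 0.024 < α = 0.1, reject H0; the evidence is statistically significant.

t = -2.61; reject H0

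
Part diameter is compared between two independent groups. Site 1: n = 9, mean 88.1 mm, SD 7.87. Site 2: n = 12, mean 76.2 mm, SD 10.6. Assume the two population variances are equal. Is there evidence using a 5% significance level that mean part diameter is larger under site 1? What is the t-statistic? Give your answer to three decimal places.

Let group 1 = site 1, group 2 = site 2. H0: μ_1 = μ_2; H1: μ_1 > μ_2 (two-sample pooled-variance t-test, right-tailed).
s_p² = [(9−1)·7.87² + (12−1)·10.6²]/(9+12−2) = 91.1292
t = (88.1 − 76.2)/√[91.1292·(1/9 + 1/12)] = 2.827
df = n₁ + n₂ − 2 = 19
p-value = P(T ≥ 2.827) ≈ 0.005
Since p ≈ 0.005 < α = 0.05, reject H0; the data support H1.

2.827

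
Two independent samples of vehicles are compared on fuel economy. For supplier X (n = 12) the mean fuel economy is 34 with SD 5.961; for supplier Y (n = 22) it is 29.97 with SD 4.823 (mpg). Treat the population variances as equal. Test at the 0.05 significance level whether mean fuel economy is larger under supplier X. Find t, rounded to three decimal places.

Let group 1 = supplier X, group 2 = supplier Y. H0: μ_1 = μ_2; H1: μ_1 > μ_2 (two-sample pooled-variance t-test, right-tailed).
s_p² = [(12−1)·5.961² + (22−1)·4.823²]/(12+22−2) = 27.4799
t = (34 − 29.97)/√[27.4799·(1/12 + 1/22)] = 2.142
df = n₁ + n₂ − 2 = 32
p-value = P(T ≥ 2.142) ≈ 0.020
Since p ≈ 0.020 < α = 0.05, reject H0; the data support H1.

2.142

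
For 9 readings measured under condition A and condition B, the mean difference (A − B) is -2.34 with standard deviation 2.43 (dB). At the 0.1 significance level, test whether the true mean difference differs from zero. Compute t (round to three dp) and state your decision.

H0: μ_d = 0; H1: μ_d ≠ 0 (paired t-test on the differences, two-sided).
t = d̄/(s_d/√n) = -2.34/(2.43/√9) = -2.889
df = n − 1 = 8
Two-sided p-value ≈ 0.020
Since p ≈ 0.020 < α = 0.1, reject H0; the evidence is statistically significant.

t = -2.889; reject H0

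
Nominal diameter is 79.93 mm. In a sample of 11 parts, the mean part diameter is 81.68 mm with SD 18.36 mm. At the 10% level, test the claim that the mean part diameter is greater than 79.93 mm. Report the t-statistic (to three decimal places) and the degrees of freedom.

H0: μ = 79.93; H1: μ > 79.93 (one-sample t-test, right-tailed).
t = (x̄ − μ₀)/(s/√n) = (81.68 − 79.93)/(18.36/√11) = 0.316
df = n − 1 = 10
p-value = P(T ≥ 0.316) ≈ 0.3792
Since p ≈ 0.3792 > α = 0.1, fail to reject H0; the data do not provide sufficient evidence against H0.

t = 0.316, df = 10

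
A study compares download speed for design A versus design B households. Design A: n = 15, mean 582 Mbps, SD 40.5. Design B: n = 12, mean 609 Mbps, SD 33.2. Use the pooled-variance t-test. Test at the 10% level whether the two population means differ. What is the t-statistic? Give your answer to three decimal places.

Let group 1 = design A, group 2 = design B. H0: μ_1 = μ_2; H1: μ_1 ≠ μ_2 (two-sample pooled-variance t-test, two-sided).
s_p² = [(15−1)·40.5² + (12−1)·33.2²]/(15+12−2) = 1403.53
t = (582 − 609)/√[1403.53·(1/15 + 1/12)] = -1.861
df = n₁ + n₂ − 2 = 25
Two-sided p-value ≈ 0.075
Since p ≈ 0.075 < α = 0.1, reject H0; the evidence is statistically significant.

-1.861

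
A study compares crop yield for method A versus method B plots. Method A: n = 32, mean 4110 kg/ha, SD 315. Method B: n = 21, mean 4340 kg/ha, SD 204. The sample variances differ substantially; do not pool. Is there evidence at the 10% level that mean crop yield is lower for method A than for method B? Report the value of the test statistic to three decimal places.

-3.226

Let group 1 = method A, group 2 = method B. H0: μ_1 = μ_2; H1: μ_1 < μ_2 (Welch's two-sample t-test, left-tailed).
t = (x̄_1 − x̄_2)/√(s_1²/n_1 + s_2²/n_2) = (4110 − 4340)/√(315²/32 + 204²/21) = -3.226
Welch–Satterthwaite df ≈ 51.00
p-value = P(T ≤ -3.226) ≈ 0.001
Since p ≈ 0.001 < α = 0.1, reject H0; the evidence is statistically significant.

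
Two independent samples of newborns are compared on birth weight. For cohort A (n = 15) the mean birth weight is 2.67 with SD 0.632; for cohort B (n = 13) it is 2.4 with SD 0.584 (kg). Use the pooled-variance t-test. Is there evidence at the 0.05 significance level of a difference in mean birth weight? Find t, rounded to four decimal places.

Let group 1 = cohort A, group 2 = cohort B. H0: μ_1 = μ_2; H1: μ_1 ≠ μ_2 (two-sample pooled-variance t-test, two-sided).
s_p² = [(15−1)·0.632² + (13−1)·0.584²]/(15+13−2) = 0.372485
t = (2.67 − 2.4)/√[0.372485·(1/15 + 1/13)] = 1.1675
df = n₁ + n₂ − 2 = 26
Two-sided p-value ≈ 0.2536
Since p ≈ 0.2536 > α = 0.05, fail to reject H0; the evidence is not statistically significant.

1.1675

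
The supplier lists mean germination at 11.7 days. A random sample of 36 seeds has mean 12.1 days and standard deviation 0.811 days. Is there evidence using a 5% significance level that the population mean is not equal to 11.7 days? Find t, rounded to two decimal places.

H0: μ = 11.7; H1: μ ≠ 11.7 (one-sample t-test, two-sided).
t = (x̄ − μ₀)/(s/√n) = (12.1 − 11.7)/(0.811/√36) = 2.96
df = n − 1 = 35
Two-sided p-value ≈ 0.0055
Since p ≈ 0.0055 < α = 0.05, reject H0; the data support H1.

2.96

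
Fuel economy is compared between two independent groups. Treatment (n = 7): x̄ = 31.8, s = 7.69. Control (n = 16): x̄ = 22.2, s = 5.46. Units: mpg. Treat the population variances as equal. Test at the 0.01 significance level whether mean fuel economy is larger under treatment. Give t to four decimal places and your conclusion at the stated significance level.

Let group 1 = treatment, group 2 = control. H0: μ_1 = μ_2; H1: μ_1 > μ_2 (two-sample pooled-variance t-test, right-tailed).
s_p² = [(7−1)·7.69² + (16−1)·5.46²]/(7+16−2) = 38.19
t = (31.8 − 22.2)/√[38.19·(1/7 + 1/16)] = 3.4280
df = n₁ + n₂ − 2 = 21
p-value = P(T ≥ 3.4280) ≈ 0.0013
Since p ≈ 0.0013 < α = 0.01, reject H0; the data support H1.

t = 3.4280; reject H0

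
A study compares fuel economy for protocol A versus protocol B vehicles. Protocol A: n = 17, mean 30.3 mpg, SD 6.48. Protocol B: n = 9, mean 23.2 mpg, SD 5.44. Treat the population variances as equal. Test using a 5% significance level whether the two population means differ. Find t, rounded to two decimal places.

Let group 1 = protocol A, group 2 = protocol B. H0: μ_1 = μ_2; H1: μ_1 ≠ μ_2 (two-sample pooled-variance t-test, two-sided).
s_p² = [(17−1)·6.48² + (9−1)·5.44²]/(17+9−2) = 37.8581
t = (30.3 − 23.2)/√[37.8581·(1/17 + 1/9)] = 2.80
df = n₁ + n₂ − 2 = 24
Two-sided p-value ≈ 0.010
Since p ≈ 0.010 < α = 0.05, reject H0; the evidence is statistically significant.

2.80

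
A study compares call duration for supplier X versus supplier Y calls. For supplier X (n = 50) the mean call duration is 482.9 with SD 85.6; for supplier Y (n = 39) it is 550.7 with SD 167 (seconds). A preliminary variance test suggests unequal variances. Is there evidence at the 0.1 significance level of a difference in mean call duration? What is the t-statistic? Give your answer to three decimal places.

Let group 1 = supplier X, group 2 = supplier Y. H0: μ_1 = μ_2; H1: μ_1 ≠ μ_2 (Welch's two-sample t-test, two-sided).
t = (x̄_1 − x̄_2)/√(s_1²/n_1 + s_2²/n_2) = (482.9 − 550.7)/√(85.6²/50 + 167²/39) = -2.310
Welch–Satterthwaite df ≈ 53.43
Two-sided p-value ≈ 0.0248
Since p ≈ 0.0248 < α = 0.1, reject H0; the evidence is statistically significant.

-2.310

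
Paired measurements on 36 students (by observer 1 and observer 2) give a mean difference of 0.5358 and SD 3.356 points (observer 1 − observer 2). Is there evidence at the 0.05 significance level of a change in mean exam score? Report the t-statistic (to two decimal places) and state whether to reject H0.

t = 0.96; fail to reject H0

H0: μ_d = 0; H1: μ_d ≠ 0 (paired t-test on the differences, two-sided).
t = d̄/(s_d/√n) = 0.5358/(3.356/√36) = 0.96
df = n − 1 = 35
Two-sided p-value ≈ 0.3447
Since p ≈ 0.3447 > α = 0.05, fail to reject H0; the data do not provide sufficient evidence against H0.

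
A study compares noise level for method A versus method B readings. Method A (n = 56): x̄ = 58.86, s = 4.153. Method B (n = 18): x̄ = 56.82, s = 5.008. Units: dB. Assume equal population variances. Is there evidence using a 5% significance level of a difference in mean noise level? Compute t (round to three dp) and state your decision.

t = 1.723; fail to reject H0

Let group 1 = method A, group 2 = method B. H0: μ_1 = μ_2; H1: μ_1 ≠ μ_2 (two-sample pooled-variance t-test, two-sided).
s_p² = [(56−1)·4.153² + (18−1)·5.008²]/(56+18−2) = 19.0968
t = (58.86 − 56.82)/√[19.0968·(1/56 + 1/18)] = 1.723
df = n₁ + n₂ − 2 = 72
Two-sided p-value ≈ 0.0892
Since p ≈ 0.0892 > α = 0.05, fail to reject H0; the evidence is not statistically significant.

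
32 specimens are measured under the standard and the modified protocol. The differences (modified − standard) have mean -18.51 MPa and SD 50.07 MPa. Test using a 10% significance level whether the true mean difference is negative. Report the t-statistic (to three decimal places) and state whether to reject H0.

H0: μ_d = 0; H1: μ_d < 0 (paired t-test on the differences, left-tailed).
t = d̄/(s_d/√n) = -18.51/(50.07/√32) = -2.091
df = n − 1 = 31
p-value = P(T ≤ -2.091) ≈ 0.022
Since p ≈ 0.022 < α = 0.1, reject H0; the evidence is statistically significant.

t = -2.091; reject H0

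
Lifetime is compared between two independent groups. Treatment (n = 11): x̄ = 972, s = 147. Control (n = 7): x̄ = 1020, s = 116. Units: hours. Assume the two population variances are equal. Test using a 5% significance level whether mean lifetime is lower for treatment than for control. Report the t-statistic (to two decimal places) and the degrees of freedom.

Let group 1 = treatment, group 2 = control. H0: μ_1 = μ_2; H1: μ_1 < μ_2 (two-sample pooled-variance t-test, left-tailed).
s_p² = [(11−1)·147² + (7−1)·116²]/(11+7−2) = 18551.6
t = (972 − 1020)/√[18551.6·(1/11 + 1/7)] = -0.73
df = n₁ + n₂ − 2 = 16
p-value = P(T ≤ -0.73) ≈ 0.238
Since p ≈ 0.238 > α = 0.05, fail to reject H0; the data do not provide sufficient evidence against H0.

t = -0.73, df = 16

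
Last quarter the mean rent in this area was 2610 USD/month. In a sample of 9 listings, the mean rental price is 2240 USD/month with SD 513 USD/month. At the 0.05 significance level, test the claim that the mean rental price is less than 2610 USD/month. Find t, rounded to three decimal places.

H0: μ = 2610; H1: μ < 2610 (one-sample t-test, left-tailed).
t = (x̄ − μ₀)/(s/√n) = (2240 − 2610)/(513/√9) = -2.164
df = n − 1 = 8
p-value = P(T ≤ -2.164) ≈ 0.031
Since p ≈ 0.031 < α = 0.05, reject H0; the data support H1.

-2.164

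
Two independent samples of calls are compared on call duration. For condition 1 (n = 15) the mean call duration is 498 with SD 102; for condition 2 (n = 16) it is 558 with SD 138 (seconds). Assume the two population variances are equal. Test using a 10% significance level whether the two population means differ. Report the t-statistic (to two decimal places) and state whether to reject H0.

Let group 1 = condition 1, group 2 = condition 2. H0: μ_1 = μ_2; H1: μ_1 ≠ μ_2 (two-sample pooled-variance t-test, two-sided).
s_p² = [(15−1)·102² + (16−1)·138²]/(15+16−2) = 14873
t = (498 − 558)/√[14873·(1/15 + 1/16)] = -1.37
df = n₁ + n₂ − 2 = 29
Two-sided p-value ≈ 0.1815
Since p ≈ 0.1815 > α = 0.1, fail to reject H0; the evidence is not statistically significant.

t = -1.37; fail to reject H0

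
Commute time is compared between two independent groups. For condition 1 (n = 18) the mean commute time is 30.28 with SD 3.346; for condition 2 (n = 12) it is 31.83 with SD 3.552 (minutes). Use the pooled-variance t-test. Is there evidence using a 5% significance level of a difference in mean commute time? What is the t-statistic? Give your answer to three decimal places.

Let group 1 = condition 1, group 2 = condition 2. H0: μ_1 = μ_2; H1: μ_1 ≠ μ_2 (two-sample pooled-variance t-test, two-sided).
s_p² = [(18−1)·3.346² + (12−1)·3.552²]/(18+12−2) = 11.754
t = (30.28 − 31.83)/√[11.754·(1/18 + 1/12)] = -1.213
df = n₁ + n₂ − 2 = 28
Two-sided p-value ≈ 0.2352
Since p ≈ 0.2352 > α = 0.05, fail to reject H0; the data do not provide sufficient evidence against H0.

-1.213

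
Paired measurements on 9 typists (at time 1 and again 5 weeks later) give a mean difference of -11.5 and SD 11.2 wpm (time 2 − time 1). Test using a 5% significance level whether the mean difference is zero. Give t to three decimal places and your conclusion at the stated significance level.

H0: μ_d = 0; H1: μ_d ≠ 0 (paired t-test on the differences, two-sided).
t = d̄/(s_d/√n) = -11.5/(11.2/√9) = -3.080
df = n − 1 = 8
Two-sided p-value ≈ 0.015
Since p ≈ 0.015 < α = 0.05, reject H0; the data support H1.

t = -3.080; reject H0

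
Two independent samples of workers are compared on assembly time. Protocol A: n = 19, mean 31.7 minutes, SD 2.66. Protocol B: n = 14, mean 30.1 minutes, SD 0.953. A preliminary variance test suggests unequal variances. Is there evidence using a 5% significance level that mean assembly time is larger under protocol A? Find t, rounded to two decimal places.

2.42

Let group 1 = protocol A, group 2 = protocol B. H0: μ_1 = μ_2; H1: μ_1 > μ_2 (Welch's two-sample t-test, right-tailed).
t = (x̄_1 − x̄_2)/√(s_1²/n_1 + s_2²/n_2) = (31.7 − 30.1)/√(2.66²/19 + 0.953²/14) = 2.42
Welch–Satterthwaite df ≈ 23.82
p-value = P(T ≥ 2.42) ≈ 0.0118
Since p ≈ 0.0118 < α = 0.05, reject H0; the data support H1.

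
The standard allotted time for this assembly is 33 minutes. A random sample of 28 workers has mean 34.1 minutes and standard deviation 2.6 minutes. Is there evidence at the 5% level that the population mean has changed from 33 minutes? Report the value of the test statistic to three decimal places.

2.239

H0: μ = 33; H1: μ ≠ 33 (one-sample t-test, two-sided).
t = (x̄ − μ₀)/(s/√n) = (34.1 − 33)/(2.6/√28) = 2.239
df = n − 1 = 27
Two-sided p-value ≈ 0.034
Since p ≈ 0.034 < α = 0.05, reject H0; the evidence is statistically significant.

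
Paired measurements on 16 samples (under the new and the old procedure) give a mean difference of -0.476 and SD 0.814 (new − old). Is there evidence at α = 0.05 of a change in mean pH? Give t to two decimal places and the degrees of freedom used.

t = -2.34, df = 15

H0: μ_d = 0; H1: μ_d ≠ 0 (paired t-test on the differences, two-sided).
t = d̄/(s_d/√n) = -0.476/(0.814/√16) = -2.34
df = n − 1 = 15
Two-sided p-value ≈ 0.0336
Since p ≈ 0.0336 < α = 0.05, reject H0; the evidence is statistically significant.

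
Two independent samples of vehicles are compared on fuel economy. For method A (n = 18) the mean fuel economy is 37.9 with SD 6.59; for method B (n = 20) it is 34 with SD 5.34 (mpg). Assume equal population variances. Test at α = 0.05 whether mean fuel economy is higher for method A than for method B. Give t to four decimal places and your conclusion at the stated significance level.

Let group 1 = method A, group 2 = method B. H0: μ_1 = μ_2; H1: μ_1 > μ_2 (two-sample pooled-variance t-test, right-tailed).
s_p² = [(18−1)·6.59² + (20−1)·5.34²]/(18+20−2) = 35.5576
t = (37.9 − 34)/√[35.5576·(1/18 + 1/20)] = 2.0131
df = n₁ + n₂ − 2 = 36
p-value = P(T ≥ 2.0131) ≈ 0.026
Since p ≈ 0.026 < α = 0.05, reject H0; the evidence is statistically significant.

t = 2.0131; reject H0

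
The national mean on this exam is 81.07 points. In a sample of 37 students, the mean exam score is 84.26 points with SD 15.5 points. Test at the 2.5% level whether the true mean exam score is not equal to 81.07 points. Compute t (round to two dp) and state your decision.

H0: μ = 81.07; H1: μ ≠ 81.07 (one-sample t-test, two-sided).
t = (x̄ − μ₀)/(s/√n) = (84.26 − 81.07)/(15.5/√37) = 1.25
df = n − 1 = 36
Two-sided p-value ≈ 0.219
Since p ≈ 0.219 > α = 0.025, fail to reject H0; the evidence is not statistically significant.

t = 1.25; fail to reject H0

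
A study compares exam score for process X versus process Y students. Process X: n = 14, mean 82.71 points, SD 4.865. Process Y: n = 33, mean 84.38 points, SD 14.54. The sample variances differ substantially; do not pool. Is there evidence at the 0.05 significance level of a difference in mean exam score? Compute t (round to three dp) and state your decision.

Let group 1 = process X, group 2 = process Y. H0: μ_1 = μ_2; H1: μ_1 ≠ μ_2 (Welch's two-sample t-test, two-sided).
t = (x̄_1 − x̄_2)/√(s_1²/n_1 + s_2²/n_2) = (82.71 − 84.38)/√(4.865²/14 + 14.54²/33) = -0.587
Welch–Satterthwaite df ≈ 43.64
Two-sided p-value ≈ 0.5603
Since p ≈ 0.5603 > α = 0.05, fail to reject H0; the data do not provide sufficient evidence against H0.

t = -0.587; fail to reject H0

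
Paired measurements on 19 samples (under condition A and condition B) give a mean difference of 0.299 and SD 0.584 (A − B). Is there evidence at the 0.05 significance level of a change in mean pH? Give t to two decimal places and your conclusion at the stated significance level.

t = 2.23; reject H0

H0: μ_d = 0; H1: μ_d ≠ 0 (paired t-test on the differences, two-sided).
t = d̄/(s_d/√n) = 0.299/(0.584/√19) = 2.23
df = n − 1 = 18
Two-sided p-value ≈ 0.039
Since p ≈ 0.039 < α = 0.05, reject H0; the evidence is statistically significant.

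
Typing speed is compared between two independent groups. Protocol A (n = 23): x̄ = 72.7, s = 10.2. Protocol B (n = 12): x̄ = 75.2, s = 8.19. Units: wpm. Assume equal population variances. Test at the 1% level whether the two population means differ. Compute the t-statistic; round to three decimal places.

Let group 1 = protocol A, group 2 = protocol B. H0: μ_1 = μ_2; H1: μ_1 ≠ μ_2 (two-sample pooled-variance t-test, two-sided).
s_p² = [(23−1)·10.2² + (12−1)·8.19²]/(23+12−2) = 91.7187
t = (72.7 − 75.2)/√[91.7187·(1/23 + 1/12)] = -0.733
df = n₁ + n₂ − 2 = 33
Two-sided p-value ≈ 0.4687
Since p ≈ 0.4687 > α = 0.01, fail to reject H0; the data do not provide sufficient evidence against H0.

-0.733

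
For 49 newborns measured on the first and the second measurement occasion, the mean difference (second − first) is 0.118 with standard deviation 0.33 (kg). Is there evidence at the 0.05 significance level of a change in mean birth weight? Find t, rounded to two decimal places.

H0: μ_d = 0; H1: μ_d ≠ 0 (paired t-test on the differences, two-sided).
t = d̄/(s_d/√n) = 0.118/(0.33/√49) = 2.50
df = n − 1 = 48
Two-sided p-value ≈ 0.016
Since p ≈ 0.016 < α = 0.05, reject H0; the evidence is statistically significant.

2.50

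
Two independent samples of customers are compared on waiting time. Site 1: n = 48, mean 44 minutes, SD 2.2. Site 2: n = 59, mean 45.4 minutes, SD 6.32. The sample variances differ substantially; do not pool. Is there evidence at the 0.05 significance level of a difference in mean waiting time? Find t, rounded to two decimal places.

Let group 1 = site 1, group 2 = site 2. H0: μ_1 = μ_2; H1: μ_1 ≠ μ_2 (Welch's two-sample t-test, two-sided).
t = (x̄_1 − x̄_2)/√(s_1²/n_1 + s_2²/n_2) = (44 − 45.4)/√(2.2²/48 + 6.32²/59) = -1.59
Welch–Satterthwaite df ≈ 74.52
Two-sided p-value ≈ 0.117
Since p ≈ 0.117 > α = 0.05, fail to reject H0; the evidence is not statistically significant.

-1.59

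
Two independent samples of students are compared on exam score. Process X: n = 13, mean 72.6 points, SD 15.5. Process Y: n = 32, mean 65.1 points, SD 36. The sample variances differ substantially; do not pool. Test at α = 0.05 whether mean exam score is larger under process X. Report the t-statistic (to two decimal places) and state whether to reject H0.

t = 0.98; fail to reject H0

Let group 1 = process X, group 2 = process Y. H0: μ_1 = μ_2; H1: μ_1 > μ_2 (Welch's two-sample t-test, right-tailed).
t = (x̄_1 − x̄_2)/√(s_1²/n_1 + s_2²/n_2) = (72.6 − 65.1)/√(15.5²/13 + 36²/32) = 0.98
Welch–Satterthwaite df ≈ 42.75
p-value = P(T ≥ 0.98) ≈ 0.167
Since p ≈ 0.167 > α = 0.05, fail to reject H0; the evidence is not statistically significant.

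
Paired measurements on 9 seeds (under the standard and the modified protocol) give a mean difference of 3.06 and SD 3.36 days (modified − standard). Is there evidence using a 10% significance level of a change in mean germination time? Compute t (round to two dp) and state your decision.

t = 2.73; reject H0

H0: μ_d = 0; H1: μ_d ≠ 0 (paired t-test on the differences, two-sided).
t = d̄/(s_d/√n) = 3.06/(3.36/√9) = 2.73
df = n − 1 = 8
Two-sided p-value ≈ 0.0258
Since p ≈ 0.0258 < α = 0.1, reject H0; the data support H1.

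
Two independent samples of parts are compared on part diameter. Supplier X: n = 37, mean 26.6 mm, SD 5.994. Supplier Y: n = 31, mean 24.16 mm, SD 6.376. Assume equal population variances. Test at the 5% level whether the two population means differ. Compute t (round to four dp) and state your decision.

Let group 1 = supplier X, group 2 = supplier Y. H0: μ_1 = μ_2; H1: μ_1 ≠ μ_2 (two-sample pooled-variance t-test, two-sided).
s_p² = [(37−1)·5.994² + (31−1)·6.376²]/(37+31−2) = 38.0759
t = (26.6 − 24.16)/√[38.0759·(1/37 + 1/31)] = 1.6240
df = n₁ + n₂ − 2 = 66
Two-sided p-value ≈ 0.109
Since p ≈ 0.109 > α = 0.05, fail to reject H0; the evidence is not statistically significant.

t = 1.6240; fail to reject H0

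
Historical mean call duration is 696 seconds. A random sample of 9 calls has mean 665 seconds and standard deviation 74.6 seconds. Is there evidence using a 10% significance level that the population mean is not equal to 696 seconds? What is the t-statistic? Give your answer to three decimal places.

-1.247

H0: μ = 696; H1: μ ≠ 696 (one-sample t-test, two-sided).
t = (x̄ − μ₀)/(s/√n) = (665 − 696)/(74.6/√9) = -1.247
df = n − 1 = 8
Two-sided p-value ≈ 0.2478
Since p ≈ 0.2478 > α = 0.1, fail to reject H0; the evidence is not statistically significant.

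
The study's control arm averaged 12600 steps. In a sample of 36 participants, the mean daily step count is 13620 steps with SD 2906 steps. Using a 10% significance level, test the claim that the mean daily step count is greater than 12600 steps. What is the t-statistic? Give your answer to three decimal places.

2.106

H0: μ = 12600; H1: μ > 12600 (one-sample t-test, right-tailed).
t = (x̄ − μ₀)/(s/√n) = (13620 − 12600)/(2906/√36) = 2.106
df = n − 1 = 35
p-value = P(T ≥ 2.106) ≈ 0.021
Since p ≈ 0.021 < α = 0.1, reject H0; the data support H1.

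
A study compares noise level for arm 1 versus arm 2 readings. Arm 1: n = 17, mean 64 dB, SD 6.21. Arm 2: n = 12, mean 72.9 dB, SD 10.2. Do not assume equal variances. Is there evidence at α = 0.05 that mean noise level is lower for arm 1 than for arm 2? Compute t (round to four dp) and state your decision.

Let group 1 = arm 1, group 2 = arm 2. H0: μ_1 = μ_2; H1: μ_1 < μ_2 (Welch's two-sample t-test, left-tailed).
t = (x̄_1 − x̄_2)/√(s_1²/n_1 + s_2²/n_2) = (64 − 72.9)/√(6.21²/17 + 10.2²/12) = -2.6910
Welch–Satterthwaite df ≈ 16.72
p-value = P(T ≤ -2.6910) ≈ 0.0078
Since p ≈ 0.0078 < α = 0.05, reject H0; the data support H1.

t = -2.6910; reject H0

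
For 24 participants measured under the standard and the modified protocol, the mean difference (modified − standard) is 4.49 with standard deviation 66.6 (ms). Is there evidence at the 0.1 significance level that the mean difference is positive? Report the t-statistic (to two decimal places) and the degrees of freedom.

t = 0.33, df = 23

H0: μ_d = 0; H1: μ_d > 0 (paired t-test on the differences, right-tailed).
t = d̄/(s_d/√n) = 4.49/(66.6/√24) = 0.33
df = n − 1 = 23
p-value = P(T ≥ 0.33) ≈ 0.372
Since p ≈ 0.372 > α = 0.1, fail to reject H0; the data do not provide sufficient evidence against H0.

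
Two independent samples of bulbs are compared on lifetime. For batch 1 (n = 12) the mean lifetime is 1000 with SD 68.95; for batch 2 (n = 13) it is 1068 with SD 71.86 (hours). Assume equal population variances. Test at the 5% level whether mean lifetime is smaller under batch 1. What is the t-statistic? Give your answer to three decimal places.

-2.410

Let group 1 = batch 1, group 2 = batch 2. H0: μ_1 = μ_2; H1: μ_1 < μ_2 (two-sample pooled-variance t-test, left-tailed).
s_p² = [(12−1)·68.95² + (13−1)·71.86²]/(12+13−2) = 4967.89
t = (1000 − 1068)/√[4967.89·(1/12 + 1/13)] = -2.410
df = n₁ + n₂ − 2 = 23
p-value = P(T ≤ -2.410) ≈ 0.0122
Since p ≈ 0.0122 < α = 0.05, reject H0; the data support H1.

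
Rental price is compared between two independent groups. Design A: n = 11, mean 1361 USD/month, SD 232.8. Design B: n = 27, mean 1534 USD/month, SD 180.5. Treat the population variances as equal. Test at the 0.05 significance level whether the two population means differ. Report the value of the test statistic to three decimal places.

-2.462

Let group 1 = design A, group 2 = design B. H0: μ_1 = μ_2; H1: μ_1 ≠ μ_2 (two-sample pooled-variance t-test, two-sided).
s_p² = [(11−1)·232.8² + (27−1)·180.5²]/(11+27−2) = 38584.6
t = (1361 − 1534)/√[38584.6·(1/11 + 1/27)] = -2.462
df = n₁ + n₂ − 2 = 36
Two-sided p-value ≈ 0.0187
Since p ≈ 0.0187 < α = 0.05, reject H0; the evidence is statistically significant.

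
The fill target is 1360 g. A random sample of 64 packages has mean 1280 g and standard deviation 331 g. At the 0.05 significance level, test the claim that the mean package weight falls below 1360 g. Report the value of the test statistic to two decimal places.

H0: μ = 1360; H1: μ < 1360 (one-sample t-test, left-tailed).
t = (x̄ − μ₀)/(s/√n) = (1280 − 1360)/(331/√64) = -1.93
df = n − 1 = 63
p-value = P(T ≤ -1.93) ≈ 0.029
Since p ≈ 0.029 < α = 0.05, reject H0; the data support H1.

-1.93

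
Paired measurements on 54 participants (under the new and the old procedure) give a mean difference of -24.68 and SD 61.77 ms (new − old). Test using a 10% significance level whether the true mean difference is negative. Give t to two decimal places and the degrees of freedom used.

H0: μ_d = 0; H1: μ_d < 0 (paired t-test on the differences, left-tailed).
t = d̄/(s_d/√n) = -24.68/(61.77/√54) = -2.94
df = n − 1 = 53
p-value = P(T ≤ -2.94) ≈ 0.002
Since p ≈ 0.002 < α = 0.1, reject H0; the evidence is statistically significant.

t = -2.94, df = 53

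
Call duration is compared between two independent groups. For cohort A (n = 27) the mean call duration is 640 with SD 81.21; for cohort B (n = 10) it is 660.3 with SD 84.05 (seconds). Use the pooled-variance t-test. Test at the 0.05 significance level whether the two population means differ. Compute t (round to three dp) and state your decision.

t = -0.669; fail to reject H0

Let group 1 = cohort A, group 2 = cohort B. H0: μ_1 = μ_2; H1: μ_1 ≠ μ_2 (two-sample pooled-variance t-test, two-sided).
s_p² = [(27−1)·81.21² + (10−1)·84.05²]/(27+10−2) = 6715.75
t = (640 − 660.3)/√[6715.75·(1/27 + 1/10)] = -0.669
df = n₁ + n₂ − 2 = 35
Two-sided p-value ≈ 0.5078
Since p ≈ 0.5078 > α = 0.05, fail to reject H0; the evidence is not statistically significant.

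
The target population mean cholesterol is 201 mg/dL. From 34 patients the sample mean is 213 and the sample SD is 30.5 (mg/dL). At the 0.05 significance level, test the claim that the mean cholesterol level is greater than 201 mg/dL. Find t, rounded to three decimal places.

H0: μ = 201; H1: μ > 201 (one-sample t-test, right-tailed).
t = (x̄ − μ₀)/(s/√n) = (213 − 201)/(30.5/√34) = 2.294
df = n − 1 = 33
p-value = P(T ≥ 2.294) ≈ 0.0141
Since p ≈ 0.0141 < α = 0.05, reject H0; the evidence is statistically significant.

2.294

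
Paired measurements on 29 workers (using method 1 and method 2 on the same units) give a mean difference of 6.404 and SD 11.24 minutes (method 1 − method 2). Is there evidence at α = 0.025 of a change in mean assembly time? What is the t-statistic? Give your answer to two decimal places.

H0: μ_d = 0; H1: μ_d ≠ 0 (paired t-test on the differences, two-sided).
t = d̄/(s_d/√n) = 6.404/(11.24/√29) = 3.07
df = n − 1 = 28
Two-sided p-value ≈ 0.005
Since p ≈ 0.005 < α = 0.025, reject H0; the evidence is statistically significant.

3.07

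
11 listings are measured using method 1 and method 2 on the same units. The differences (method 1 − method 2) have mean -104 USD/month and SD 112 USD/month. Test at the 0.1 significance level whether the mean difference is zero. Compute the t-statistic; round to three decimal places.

-3.080

H0: μ_d = 0; H1: μ_d ≠ 0 (paired t-test on the differences, two-sided).
t = d̄/(s_d/√n) = -104/(112/√11) = -3.080
df = n − 1 = 10
Two-sided p-value ≈ 0.0116
Since p ≈ 0.0116 < α = 0.1, reject H0; the evidence is statistically significant.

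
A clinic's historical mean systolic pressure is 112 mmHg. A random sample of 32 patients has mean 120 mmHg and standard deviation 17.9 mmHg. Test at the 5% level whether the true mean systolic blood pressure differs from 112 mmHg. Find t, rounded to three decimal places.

H0: μ = 112; H1: μ ≠ 112 (one-sample t-test, two-sided).
t = (x̄ − μ₀)/(s/√n) = (120 − 112)/(17.9/√32) = 2.528
df = n − 1 = 31
Two-sided p-value ≈ 0.0168
Since p ≈ 0.0168 < α = 0.05, reject H0; the evidence is statistically significant.

2.528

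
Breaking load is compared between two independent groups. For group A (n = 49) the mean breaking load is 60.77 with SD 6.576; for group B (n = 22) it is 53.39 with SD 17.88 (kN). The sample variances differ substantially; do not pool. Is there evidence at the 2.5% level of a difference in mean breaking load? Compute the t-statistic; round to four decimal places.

Let group 1 = group A, group 2 = group B. H0: μ_1 = μ_2; H1: μ_1 ≠ μ_2 (Welch's two-sample t-test, two-sided).
t = (x̄_1 − x̄_2)/√(s_1²/n_1 + s_2²/n_2) = (60.77 − 53.39)/√(6.576²/49 + 17.88²/22) = 1.8797
Welch–Satterthwaite df ≈ 23.59
Two-sided p-value ≈ 0.073
Since p ≈ 0.073 > α = 0.025, fail to reject H0; the evidence is not statistically significant.

1.8797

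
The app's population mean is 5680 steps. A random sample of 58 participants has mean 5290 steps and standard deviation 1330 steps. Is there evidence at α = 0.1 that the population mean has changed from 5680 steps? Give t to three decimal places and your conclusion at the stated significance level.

H0: μ = 5680; H1: μ ≠ 5680 (one-sample t-test, two-sided).
t = (x̄ − μ₀)/(s/√n) = (5290 − 5680)/(1330/√58) = -2.233
df = n − 1 = 57
Two-sided p-value ≈ 0.029
Since p ≈ 0.029 < α = 0.1, reject H0; the evidence is statistically significant.

t = -2.233; reject H0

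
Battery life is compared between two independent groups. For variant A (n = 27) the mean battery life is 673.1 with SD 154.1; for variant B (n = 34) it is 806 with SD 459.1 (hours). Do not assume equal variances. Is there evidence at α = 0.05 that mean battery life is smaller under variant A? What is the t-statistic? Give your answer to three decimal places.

Let group 1 = variant A, group 2 = variant B. H0: μ_1 = μ_2; H1: μ_1 < μ_2 (Welch's two-sample t-test, left-tailed).
t = (x̄_1 − x̄_2)/√(s_1²/n_1 + s_2²/n_2) = (673.1 − 806)/√(154.1²/27 + 459.1²/34) = -1.580
Welch–Satterthwaite df ≈ 41.96
p-value = P(T ≤ -1.580) ≈ 0.0609
Since p ≈ 0.0609 > α = 0.05, fail to reject H0; the data do not provide sufficient evidence against H0.

-1.580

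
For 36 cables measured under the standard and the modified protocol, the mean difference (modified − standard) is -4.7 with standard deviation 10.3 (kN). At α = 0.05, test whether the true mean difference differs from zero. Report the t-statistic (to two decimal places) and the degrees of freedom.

t = -2.74, df = 35

H0: μ_d = 0; H1: μ_d ≠ 0 (paired t-test on the differences, two-sided).
t = d̄/(s_d/√n) = -4.7/(10.3/√36) = -2.74
df = n − 1 = 35
Two-sided p-value ≈ 0.0097
Since p ≈ 0.0097 < α = 0.05, reject H0; the data support H1.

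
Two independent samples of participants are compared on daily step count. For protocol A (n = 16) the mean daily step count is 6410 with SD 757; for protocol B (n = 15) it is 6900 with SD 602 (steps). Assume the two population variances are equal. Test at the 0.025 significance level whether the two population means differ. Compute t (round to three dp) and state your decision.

Let group 1 = protocol A, group 2 = protocol B. H0: μ_1 = μ_2; H1: μ_1 ≠ μ_2 (two-sample pooled-variance t-test, two-sided).
s_p² = [(16−1)·757² + (15−1)·602²]/(16+15−2) = 471358
t = (6410 − 6900)/√[471358·(1/16 + 1/15)] = -1.986
df = n₁ + n₂ − 2 = 29
Two-sided p-value ≈ 0.057
Since p ≈ 0.057 > α = 0.025, fail to reject H0; the data do not provide sufficient evidence against H0.

t = -1.986; fail to reject H0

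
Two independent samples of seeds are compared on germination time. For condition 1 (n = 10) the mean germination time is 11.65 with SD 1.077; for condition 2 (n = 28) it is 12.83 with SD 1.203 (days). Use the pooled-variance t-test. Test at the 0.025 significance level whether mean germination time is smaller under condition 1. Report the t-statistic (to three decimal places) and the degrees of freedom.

Let group 1 = condition 1, group 2 = condition 2. H0: μ_1 = μ_2; H1: μ_1 < μ_2 (two-sample pooled-variance t-test, left-tailed).
s_p² = [(10−1)·1.077² + (28−1)·1.203²]/(10+28−2) = 1.37539
t = (11.65 − 12.83)/√[1.37539·(1/10 + 1/28)] = -2.731
df = n₁ + n₂ − 2 = 36
p-value = P(T ≤ -2.731) ≈ 0.0049
Since p ≈ 0.0049 < α = 0.025, reject H0; the data support H1.

t = -2.731, df = 36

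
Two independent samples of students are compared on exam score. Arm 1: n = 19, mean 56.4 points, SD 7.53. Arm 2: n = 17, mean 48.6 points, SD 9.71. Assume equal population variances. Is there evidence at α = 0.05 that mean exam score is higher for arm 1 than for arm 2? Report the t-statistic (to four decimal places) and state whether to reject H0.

Let group 1 = arm 1, group 2 = arm 2. H0: μ_1 = μ_2; H1: μ_1 > μ_2 (two-sample pooled-variance t-test, right-tailed).
s_p² = [(19−1)·7.53² + (17−1)·9.71²]/(19+17−2) = 74.3871
t = (56.4 − 48.6)/√[74.3871·(1/19 + 1/17)] = 2.7089
df = n₁ + n₂ − 2 = 34
p-value = P(T ≥ 2.7089) ≈ 0.005
Since p ≈ 0.005 < α = 0.05, reject H0; the evidence is statistically significant.

t = 2.7089; reject H0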